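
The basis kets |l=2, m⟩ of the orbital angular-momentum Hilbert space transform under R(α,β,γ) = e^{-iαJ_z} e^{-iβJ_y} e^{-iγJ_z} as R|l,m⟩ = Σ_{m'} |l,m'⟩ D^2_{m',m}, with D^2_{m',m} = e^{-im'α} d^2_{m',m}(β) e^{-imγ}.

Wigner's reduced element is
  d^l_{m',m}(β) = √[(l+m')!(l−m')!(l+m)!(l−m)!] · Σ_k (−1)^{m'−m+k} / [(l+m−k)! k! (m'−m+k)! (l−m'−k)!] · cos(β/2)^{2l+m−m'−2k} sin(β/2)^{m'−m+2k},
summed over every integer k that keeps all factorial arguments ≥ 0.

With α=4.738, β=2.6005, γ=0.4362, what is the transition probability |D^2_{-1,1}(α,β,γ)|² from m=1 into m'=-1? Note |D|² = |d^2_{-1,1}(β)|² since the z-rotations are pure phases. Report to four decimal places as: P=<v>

P=0.4399

First d^2_{-1,1}(β=2.6005), then the phase factors e^{-i(-1)α} and e^{-i(1)γ}:
Half-angle: c=0.267258, s=0.963625. N=√(1·6·6·1)=6.000000
The bounds max(0,m−m')=2 and min(l+m,l−m')=3 give 2 terms
  k=2: (−1)^0·6.0000/(2)·0.2673^2·0.9636^2 = +0.198975
  k=3: (−1)^1·6.0000/(6)·0.2673^0·0.9636^4 = -0.862248
d^2_{-1,1}(2.6005) = +0.198975 -0.862248 = -0.663273
|D^2_{-1,1}|² = |d^2_{-1,1}(β)|² = (-0.663273)² = 0.439931 (the z-rotation phases have unit modulus)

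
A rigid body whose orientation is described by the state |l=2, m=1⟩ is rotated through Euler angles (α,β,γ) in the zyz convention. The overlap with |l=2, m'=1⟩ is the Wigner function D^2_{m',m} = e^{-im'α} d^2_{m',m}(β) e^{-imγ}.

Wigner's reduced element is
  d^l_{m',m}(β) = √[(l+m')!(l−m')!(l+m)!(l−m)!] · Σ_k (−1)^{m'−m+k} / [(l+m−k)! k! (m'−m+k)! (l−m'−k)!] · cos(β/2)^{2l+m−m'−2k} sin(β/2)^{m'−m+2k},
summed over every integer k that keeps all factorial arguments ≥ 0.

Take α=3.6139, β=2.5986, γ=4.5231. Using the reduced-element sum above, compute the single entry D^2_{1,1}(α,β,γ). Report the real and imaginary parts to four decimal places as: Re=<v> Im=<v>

Re=0.0545 Im=0.1873

First d^2_{1,1}(β=2.5986), then the phase factors e^{-i(1)α} and e^{-i(1)γ}:
Half-angle: c=0.268173, s=0.963371. N=√(6·1·6·1)=6.000000
The bounds max(0,m−m')=0 and min(l+m,l−m')=1 give 2 terms
  k=0: (−1)^0·6.0000/(6)·0.2682^4·0.9634^0 = +0.005172
  k=1: (−1)^1·6.0000/(2)·0.2682^2·0.9634^2 = -0.200235
d^2_{1,1}(2.5986) = +0.005172 -0.200235 = -0.195063
Phases: e^{-i·(1)·3.6139}=-0.890521+0.454942i, e^{-i·(1)·4.5231}=-0.188161+0.982138i ⇒ D=+0.054472+0.187302i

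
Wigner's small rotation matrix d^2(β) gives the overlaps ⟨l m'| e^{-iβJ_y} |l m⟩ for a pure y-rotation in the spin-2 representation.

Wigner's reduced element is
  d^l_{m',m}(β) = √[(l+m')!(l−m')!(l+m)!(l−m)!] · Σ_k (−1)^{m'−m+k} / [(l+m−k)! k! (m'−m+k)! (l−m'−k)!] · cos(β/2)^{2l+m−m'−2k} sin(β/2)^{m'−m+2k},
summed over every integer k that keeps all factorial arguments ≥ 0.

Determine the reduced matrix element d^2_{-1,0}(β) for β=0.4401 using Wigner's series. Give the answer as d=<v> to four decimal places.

d=0.4721

d^2_{-1,0}(β=0.4401) via Wigner's sum:
c=cos(0.4401/2)=0.975887, s=sin(0.4401/2)=0.218278; N=√[1·6·2·2]=4.898979
k: max(0,(0)−(-1))=1 … min(2+(0),2−(-1))=2
  k=1: (−1)^0·4.8990/(2)·0.9759^3·0.2183^1 = +0.496918
  k=2: (−1)^1·4.8990/(2)·0.9759^1·0.2183^3 = -0.024860
d^2_{-1,0}(0.4401) = +0.496918 -0.024860 = +0.472057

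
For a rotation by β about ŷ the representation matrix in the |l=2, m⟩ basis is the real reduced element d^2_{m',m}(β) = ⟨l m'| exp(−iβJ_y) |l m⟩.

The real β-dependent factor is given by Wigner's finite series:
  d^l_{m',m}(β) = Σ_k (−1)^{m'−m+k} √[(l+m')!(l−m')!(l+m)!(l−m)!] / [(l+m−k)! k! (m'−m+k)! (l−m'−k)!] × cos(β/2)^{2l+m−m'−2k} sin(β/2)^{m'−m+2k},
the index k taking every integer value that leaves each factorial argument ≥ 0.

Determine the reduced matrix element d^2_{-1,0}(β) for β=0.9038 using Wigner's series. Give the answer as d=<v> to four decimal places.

d=0.5953

d^2_{-1,0}(β=0.9038) via Wigner's sum:
c=cos(0.9038/2)=0.899619, s=sin(0.9038/2)=0.436676; N=√[1·6·2·2]=4.898979
k∈{1,2} keeps every argument non-negative
  k=1: (−1)^0·4.8990/(2)·0.8996^3·0.4367^1 = +0.778772
  k=2: (−1)^1·4.8990/(2)·0.8996^1·0.4367^3 = -0.183489
d^2_{-1,0}(0.9038) = +0.778772 -0.183489 = +0.595283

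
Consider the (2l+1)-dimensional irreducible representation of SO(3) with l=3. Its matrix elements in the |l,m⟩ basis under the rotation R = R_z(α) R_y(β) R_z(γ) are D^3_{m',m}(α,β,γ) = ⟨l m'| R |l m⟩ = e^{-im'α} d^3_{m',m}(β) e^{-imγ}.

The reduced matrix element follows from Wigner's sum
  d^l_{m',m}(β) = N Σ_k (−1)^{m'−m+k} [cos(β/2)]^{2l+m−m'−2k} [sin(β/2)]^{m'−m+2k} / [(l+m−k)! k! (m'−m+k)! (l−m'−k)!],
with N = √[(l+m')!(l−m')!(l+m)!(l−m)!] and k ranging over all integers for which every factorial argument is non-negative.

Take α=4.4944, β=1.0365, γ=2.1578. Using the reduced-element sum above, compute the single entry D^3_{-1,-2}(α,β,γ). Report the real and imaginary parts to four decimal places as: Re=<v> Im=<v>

Re=0.2213 Im=-0.1563

First d^3_{-1,-2}(β=1.0365), then the phase factors e^{-i(-1)α} and e^{-i(-2)γ}:
Half-angle: c=0.868687, s=0.495361. N=√(2·24·1·120)=75.894664
The bounds max(0,m−m')=0 and min(l+m,l−m')=1 give 2 terms
  k=0: (−1)^1·75.8947/(24)·0.8687^5·0.4954^1 = -0.774888
  k=1: (−1)^2·75.8947/(12)·0.8687^3·0.4954^3 = +0.503947
d^3_{-1,-2}(1.0365) = -0.774888 +0.503947 = -0.270941
D = (-0.216267-0.976334i)·(-0.270941)·(-0.386459-0.922307i) = +0.221332-0.156273i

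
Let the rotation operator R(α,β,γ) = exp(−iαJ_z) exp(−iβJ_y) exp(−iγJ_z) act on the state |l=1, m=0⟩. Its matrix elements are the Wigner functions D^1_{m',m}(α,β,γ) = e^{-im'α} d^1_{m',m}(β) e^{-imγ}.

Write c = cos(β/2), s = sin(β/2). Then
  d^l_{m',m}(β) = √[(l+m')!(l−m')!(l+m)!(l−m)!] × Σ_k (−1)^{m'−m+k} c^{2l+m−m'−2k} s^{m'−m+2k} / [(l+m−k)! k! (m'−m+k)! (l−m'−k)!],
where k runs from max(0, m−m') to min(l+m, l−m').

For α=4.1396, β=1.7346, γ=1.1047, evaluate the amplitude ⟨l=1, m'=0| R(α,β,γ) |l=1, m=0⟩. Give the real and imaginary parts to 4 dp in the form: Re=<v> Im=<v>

First d^1_{0,0}(β=1.7346), then the phase factors e^{-i(0)α} and e^{-i(0)γ}:
With c≡cos(β/2)=0.646888 and s≡sin(β/2)=0.762585, N=[1·1·1·1]^{1/2}=1.000000
k: max(0,(0)−(0))=0 … min(1+(0),1−(0))=1
  k=0: (−1)^0·1.0000/(1)·0.6469^2·0.7626^0 = +0.418464
  k=1: (−1)^1·1.0000/(1)·0.6469^0·0.7626^2 = -0.581536
d^1_{0,0}(1.7346) = +0.418464 -0.581536 = -0.163072
D = (+1.000000+0.000000i)·(-0.163072)·(+1.000000+0.000000i) = -0.163072+0.000000i

Re=-0.1631 Im=0.0000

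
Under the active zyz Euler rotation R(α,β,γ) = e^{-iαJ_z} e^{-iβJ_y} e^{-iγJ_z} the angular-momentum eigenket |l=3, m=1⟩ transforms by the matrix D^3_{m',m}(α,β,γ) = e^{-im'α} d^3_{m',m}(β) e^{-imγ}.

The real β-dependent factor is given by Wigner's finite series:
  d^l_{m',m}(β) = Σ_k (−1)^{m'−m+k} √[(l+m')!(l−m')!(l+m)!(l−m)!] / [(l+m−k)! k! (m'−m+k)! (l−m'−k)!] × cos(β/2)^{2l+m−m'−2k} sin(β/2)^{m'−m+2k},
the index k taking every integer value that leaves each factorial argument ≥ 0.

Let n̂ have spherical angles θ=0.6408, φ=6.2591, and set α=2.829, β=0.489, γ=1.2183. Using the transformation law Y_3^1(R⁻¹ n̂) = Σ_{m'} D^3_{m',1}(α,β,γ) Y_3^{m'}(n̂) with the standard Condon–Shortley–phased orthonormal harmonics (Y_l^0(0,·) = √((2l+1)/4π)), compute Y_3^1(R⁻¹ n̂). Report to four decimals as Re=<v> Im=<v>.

Need the full column D^3_{m',1} for m'=−3..3 at α=2.829, β=0.489, γ=1.2183.
cos(β/2)=0.970258, sin(β/2)=0.242071
d^3_{-3,1}: single k=4 term ⇒ +0.012520;  D = +0.006916+0.010436i
d^3_{-2,1}: k∈[3..4] ⇒ +0.081945 -0.002550 = +0.079395;  D = -0.021383-0.076461i
d^3_{-1,1}: k∈[2..4] ⇒ +0.311593 -0.025861 +0.000201 = +0.285933;  D = -0.011407+0.285706i
d^3_{0,1}: k∈[1..3] ⇒ +0.721059 -0.134649 +0.002794 = +0.589204;  D = +0.203418-0.552976i
d^3_{1,1}: k∈[0..2] ⇒ +0.834305 -0.415457 +0.019395 = +0.438243;  D = -0.270453+0.344837i
d^3_{2,1}: k∈[0..1] ⇒ -0.658234 +0.081945 = -0.576289;  D = -0.477861+0.322115i
d^3_{3,1}: single k=0 term ⇒ +0.201132;  D = -0.193270+0.055685i
Y_3^{m'}(θ=0.6408,φ=6.2591) and Σ D·Y over m':
  (+0.0069+0.0104i)·(+0.0889+0.0064i)  (-0.0214-0.0765i)·(+0.2925+0.0141i)  (-0.0114+0.2857i)·(+0.4274+0.0103i)  (+0.2034-0.5530i)·(+0.0637+0.0000i)  (-0.2705+0.3448i)·(-0.4274+0.0103i)  (-0.4779+0.3221i)·(+0.2925-0.0141i)  (-0.1933+0.0557i)·(-0.0889+0.0064i)
Y_3^1(R⁻¹ n̂) = -0.005825+0.009654i

Re=-0.0058 Im=0.0097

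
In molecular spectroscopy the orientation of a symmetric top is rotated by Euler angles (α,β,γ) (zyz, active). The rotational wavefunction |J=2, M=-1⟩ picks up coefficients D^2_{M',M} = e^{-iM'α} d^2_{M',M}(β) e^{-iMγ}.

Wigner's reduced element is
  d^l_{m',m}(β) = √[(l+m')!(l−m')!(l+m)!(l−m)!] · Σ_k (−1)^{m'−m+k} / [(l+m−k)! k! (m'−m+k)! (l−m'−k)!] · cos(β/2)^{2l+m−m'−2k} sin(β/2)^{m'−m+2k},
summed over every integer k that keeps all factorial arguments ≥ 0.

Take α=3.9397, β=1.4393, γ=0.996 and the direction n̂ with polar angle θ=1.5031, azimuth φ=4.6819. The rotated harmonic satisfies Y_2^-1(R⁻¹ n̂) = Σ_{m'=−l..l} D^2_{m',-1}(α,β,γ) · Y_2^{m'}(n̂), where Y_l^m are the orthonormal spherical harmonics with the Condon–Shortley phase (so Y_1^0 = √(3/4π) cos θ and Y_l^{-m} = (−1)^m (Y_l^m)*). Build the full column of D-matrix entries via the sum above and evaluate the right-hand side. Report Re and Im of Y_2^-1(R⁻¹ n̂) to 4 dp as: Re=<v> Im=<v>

Re=0.3317 Im=-0.1949

Need the full column D^2_{m',-1} for m'=−2..2 at α=3.9397, β=1.4393, γ=0.996.
cos(β/2)=0.752036, sin(β/2)=0.659121
d^2_{-2,-1}: single k=1 term ⇒ +0.560676;  D = -0.478172+0.292761i
d^2_{-1,-1}: k∈[0..1] ⇒ +0.319857 -0.737106 = -0.417249;  D = -0.092404+0.406889i
d^2_{0,-1}: k∈[0..1] ⇒ -0.686685 +0.527486 = -0.159199;  D = -0.086551-0.133617i
d^2_{1,-1}: k∈[0..1] ⇒ +0.737106 -0.188739 = +0.548367;  D = -0.537665-0.107811i
d^2_{2,-1}: single k=0 term ⇒ -0.430691;  D = -0.355412+0.243262i
Y_2^{m'}(θ=1.5031,φ=4.6819) and Σ D·Y over m':
  (-0.4782+0.2928i)·(-0.3838-0.0234i)  (-0.0924+0.4069i)·(-0.0016+0.0521i)  (-0.0866-0.1336i)·(-0.3111+0.0000i)  (-0.5377-0.1078i)·(+0.0016+0.0521i)  (-0.3554+0.2433i)·(-0.3838+0.0234i)
Y_2^-1(R⁻¹ n̂) = +0.331712-0.194936i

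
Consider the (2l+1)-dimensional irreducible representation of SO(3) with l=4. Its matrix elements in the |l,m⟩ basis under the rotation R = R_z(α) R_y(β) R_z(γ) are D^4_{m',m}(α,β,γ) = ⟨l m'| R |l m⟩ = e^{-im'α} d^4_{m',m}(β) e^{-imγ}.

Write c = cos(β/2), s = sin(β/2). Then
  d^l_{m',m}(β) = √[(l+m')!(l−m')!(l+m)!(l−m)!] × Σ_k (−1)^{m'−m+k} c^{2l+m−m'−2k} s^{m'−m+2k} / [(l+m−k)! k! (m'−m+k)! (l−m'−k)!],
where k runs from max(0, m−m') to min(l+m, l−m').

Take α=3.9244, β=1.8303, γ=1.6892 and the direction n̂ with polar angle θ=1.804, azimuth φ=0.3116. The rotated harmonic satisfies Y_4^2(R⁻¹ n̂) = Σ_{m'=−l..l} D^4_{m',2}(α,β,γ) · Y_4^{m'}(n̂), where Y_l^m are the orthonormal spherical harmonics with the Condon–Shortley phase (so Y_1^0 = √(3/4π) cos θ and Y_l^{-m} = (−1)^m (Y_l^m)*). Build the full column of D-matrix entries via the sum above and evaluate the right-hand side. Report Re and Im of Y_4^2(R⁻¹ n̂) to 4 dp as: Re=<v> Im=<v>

Need the full column D^4_{m',2} for m'=−4..4 at α=3.9244, β=1.8303, γ=1.6892.
cos(β/2)=0.609672, sin(β/2)=0.792654
d^4_{-4,2}: single k=6 term ⇒ +0.487835;  D = +0.473009-0.119355i
d^4_{-3,2}: k∈[5..6] ⇒ +0.795961 -0.448483 = +0.347478;  D = -0.178895+0.297889i
d^4_{-2,2}: k∈[4..6] ⇒ +0.818107 -1.106306 +0.155837 = -0.132363;  D = +0.031719+0.128506i
d^4_{-1,2}: k∈[3..5] ⇒ +0.593262 -1.504225 +0.508532 = -0.402432;  D = -0.343921-0.208972i
d^4_{0,2}: k∈[2..4] ⇒ +0.306101 -1.379777 +0.874612 = -0.199064;  D = +0.193508-0.046700i
d^4_{1,2}: k∈[1..3] ⇒ +0.105291 -0.889892 +1.002817 = +0.218215;  D = +0.114278-0.185899i
d^4_{2,2}: k∈[0..2] ⇒ +0.019088 -0.387191 +0.818107 = +0.450005;  D = +0.103303+0.437987i
d^4_{3,2}: k∈[0..1] ⇒ -0.092858 +0.470887 = +0.378029;  D = -0.321015-0.199637i
d^4_{4,2}: single k=0 term ⇒ +0.170735;  D = +0.166376-0.038332i
Y_4^{m'}(θ=1.804,φ=0.3116) and Σ D·Y over m':
  (+0.4730-0.1194i)·(+0.1264-0.3758i)  (-0.1789+0.2979i)·(-0.1582+0.2143i)  (+0.0317+0.1285i)·(-0.1610+0.1157i)  (-0.3439-0.2090i)·(+0.2659-0.0856i)  (+0.1935-0.0467i)·(+0.1584+0.0000i)  (+0.1143-0.1859i)·(-0.2659-0.0856i)  (+0.1033+0.4380i)·(-0.1610-0.1157i)  (-0.3210-0.1996i)·(+0.1582+0.2143i)  (+0.1664-0.0383i)·(+0.1264+0.3758i)
Y_4^2(R⁻¹ n̂) = -0.104101-0.414398i

Re=-0.1041 Im=-0.4144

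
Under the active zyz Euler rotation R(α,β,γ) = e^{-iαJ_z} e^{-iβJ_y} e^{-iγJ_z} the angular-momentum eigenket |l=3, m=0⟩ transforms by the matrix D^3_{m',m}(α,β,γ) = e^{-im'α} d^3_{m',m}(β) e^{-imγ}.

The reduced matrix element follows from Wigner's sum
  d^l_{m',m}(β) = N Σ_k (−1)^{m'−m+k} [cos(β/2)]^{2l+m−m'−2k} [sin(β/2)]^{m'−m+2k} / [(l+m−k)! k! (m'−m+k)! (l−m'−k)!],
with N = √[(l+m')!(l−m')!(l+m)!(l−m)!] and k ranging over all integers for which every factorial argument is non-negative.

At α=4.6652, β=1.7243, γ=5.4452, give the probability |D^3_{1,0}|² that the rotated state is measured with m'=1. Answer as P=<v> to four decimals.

P=0.1428

Split into d^3_{1,0}(β=1.7243) × two z-phases.
With c≡cos(β/2)=0.650807 and s≡sin(β/2)=0.759244, N=[24·2·6·6]^{1/2}=41.569219
k: max(0,(0)−(1))=0 … min(3+(0),3−(1))=2
  k=0: (−1)^1·41.5692/(12)·0.6508^5·0.7592^1 = -0.307066
  k=1: (−1)^2·41.5692/(4)·0.6508^3·0.7592^3 = +1.253750
  k=2: (−1)^3·41.5692/(12)·0.6508^1·0.7592^5 = -0.568785
d^3_{1,0}(1.7243) = -0.307066 +1.253750 -0.568785 = +0.377900
|D^3_{1,0}|² = |d^3_{1,0}(β)|² = (+0.377900)² = 0.142808 (the z-rotation phases have unit modulus)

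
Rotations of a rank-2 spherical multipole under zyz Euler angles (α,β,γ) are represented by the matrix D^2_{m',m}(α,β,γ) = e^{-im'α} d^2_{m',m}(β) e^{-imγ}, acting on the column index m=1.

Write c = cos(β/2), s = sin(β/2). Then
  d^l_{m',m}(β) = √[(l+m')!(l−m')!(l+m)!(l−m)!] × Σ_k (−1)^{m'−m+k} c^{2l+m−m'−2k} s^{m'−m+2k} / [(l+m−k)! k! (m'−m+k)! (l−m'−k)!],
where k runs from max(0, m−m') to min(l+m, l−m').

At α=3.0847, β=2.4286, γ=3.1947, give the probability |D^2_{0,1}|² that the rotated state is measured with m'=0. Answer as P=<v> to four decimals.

P=0.3672

Split into d^2_{0,1}(β=2.4286) × two z-phases.
Half-angle: c=0.348993, s=0.937125. N=√(2·2·6·1)=4.898979
k∈{1,2} keeps every argument non-negative
  k=1: (−1)^0·4.8990/(2)·0.3490^3·0.9371^1 = +0.097572
  k=2: (−1)^1·4.8990/(2)·0.3490^1·0.9371^3 = -0.703534
d^2_{0,1}(2.4286) = +0.097572 -0.703534 = -0.605963
|D^2_{0,1}|² = |d^2_{0,1}(β)|² = (-0.605963)² = 0.367191 (the z-rotation phases have unit modulus)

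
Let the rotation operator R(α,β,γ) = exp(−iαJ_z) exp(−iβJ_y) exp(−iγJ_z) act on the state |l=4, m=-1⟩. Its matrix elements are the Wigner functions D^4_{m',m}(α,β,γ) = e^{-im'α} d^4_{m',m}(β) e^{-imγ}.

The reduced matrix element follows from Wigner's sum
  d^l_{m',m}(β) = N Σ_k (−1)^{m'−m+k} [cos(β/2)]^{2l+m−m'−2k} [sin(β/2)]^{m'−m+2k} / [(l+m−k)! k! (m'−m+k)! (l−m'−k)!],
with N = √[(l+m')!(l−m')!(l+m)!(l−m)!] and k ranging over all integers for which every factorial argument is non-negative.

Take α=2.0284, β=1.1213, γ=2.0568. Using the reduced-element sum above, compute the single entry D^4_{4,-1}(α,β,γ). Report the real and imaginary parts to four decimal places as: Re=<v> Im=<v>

D^4_{4,-1}(2.0284,1.1213,2.0568) = e^{-i·4·2.0284}·d^4_{4,-1}(1.1213)·e^{-i·-1·2.0568}. Compute d first:
With c≡cos(β/2)=0.846910 and s≡sin(β/2)=0.531737, N=[40320·1·6·120]^{1/2}=5387.986637
k∈{0} keeps every argument non-negative
  k=0: (−1)^5·5387.9866/(720)·0.8469^3·0.5317^5 = -0.193236
d^4_{4,-1}(1.1213) = -0.193236
Attach z-rotation phases: D = e^{-i(4)(2.0284)}·(-0.193236)·e^{-i(-1)(2.0568)} = -0.188306-0.043373i

Re=-0.1883 Im=-0.0434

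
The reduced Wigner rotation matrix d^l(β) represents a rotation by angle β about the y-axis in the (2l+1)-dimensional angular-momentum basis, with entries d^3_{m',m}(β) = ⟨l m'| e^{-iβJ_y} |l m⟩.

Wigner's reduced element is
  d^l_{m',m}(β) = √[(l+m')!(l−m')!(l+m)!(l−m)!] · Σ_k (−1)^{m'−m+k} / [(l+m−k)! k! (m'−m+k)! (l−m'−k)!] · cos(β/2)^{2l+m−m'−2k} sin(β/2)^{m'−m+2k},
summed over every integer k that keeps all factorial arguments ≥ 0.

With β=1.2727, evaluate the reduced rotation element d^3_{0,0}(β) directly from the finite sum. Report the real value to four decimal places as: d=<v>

d=-0.3772

d^3_{0,0}(β=1.2727) via Wigner's sum:
Half-angle: c=0.804270, s=0.594264. N=√(6·6·6·6)=36.000000
Admissible k: 0..3 (factorial args all ≥0)
  k=0: (−1)^0·36.0000/(36)·0.8043^6·0.5943^0 = +0.270652
  k=1: (−1)^1·36.0000/(4)·0.8043^4·0.5943^2 = -1.329869
  k=2: (−1)^2·36.0000/(4)·0.8043^2·0.5943^4 = +0.726045
  k=3: (−1)^3·36.0000/(36)·0.8043^0·0.5943^6 = -0.044043
d^3_{0,0}(1.2727) = +0.270652 -1.329869 +0.726045 -0.044043 = -0.377215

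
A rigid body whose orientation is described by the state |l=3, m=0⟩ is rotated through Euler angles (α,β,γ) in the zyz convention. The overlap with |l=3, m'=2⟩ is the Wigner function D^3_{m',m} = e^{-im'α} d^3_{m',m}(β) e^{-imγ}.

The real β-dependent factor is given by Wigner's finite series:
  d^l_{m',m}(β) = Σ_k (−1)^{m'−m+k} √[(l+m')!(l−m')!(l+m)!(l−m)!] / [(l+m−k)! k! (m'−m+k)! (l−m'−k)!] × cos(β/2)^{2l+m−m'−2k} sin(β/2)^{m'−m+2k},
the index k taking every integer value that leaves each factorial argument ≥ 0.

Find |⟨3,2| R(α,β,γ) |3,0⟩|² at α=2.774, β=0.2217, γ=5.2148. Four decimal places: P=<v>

P=0.0042

First d^3_{2,0}(β=0.2217), then the phase factors e^{-i(2)α} and e^{-i(0)γ}:
c=cos(0.2217/2)=0.993862, s=sin(0.2217/2)=0.110623; N=√[120·1·6·6]=65.726707
k∈{0,1} keeps every argument non-negative
  k=0: (−1)^2·65.7267/(12)·0.9939^4·0.1106^2 = +0.065397
  k=1: (−1)^3·65.7267/(12)·0.9939^2·0.1106^4 = -0.000810
d^3_{2,0}(0.2217) = +0.065397 -0.000810 = +0.064587
|D^3_{2,0}|² = |d^3_{2,0}(β)|² = (+0.064587)² = 0.004171 (the z-rotation phases have unit modulus)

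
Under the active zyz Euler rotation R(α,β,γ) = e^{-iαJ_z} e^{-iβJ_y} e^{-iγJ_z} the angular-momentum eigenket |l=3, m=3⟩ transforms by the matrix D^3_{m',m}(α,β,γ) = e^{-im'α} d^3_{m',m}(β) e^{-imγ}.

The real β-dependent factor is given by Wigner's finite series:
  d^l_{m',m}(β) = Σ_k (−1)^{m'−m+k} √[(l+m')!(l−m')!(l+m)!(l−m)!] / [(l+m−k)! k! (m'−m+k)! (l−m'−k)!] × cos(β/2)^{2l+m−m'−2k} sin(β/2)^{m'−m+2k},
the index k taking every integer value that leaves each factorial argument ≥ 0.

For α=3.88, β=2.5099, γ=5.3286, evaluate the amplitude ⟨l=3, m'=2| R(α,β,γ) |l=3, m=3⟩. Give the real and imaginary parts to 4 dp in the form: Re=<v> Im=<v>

First d^3_{2,3}(β=2.5099), then the phase factors e^{-i(2)α} and e^{-i(3)γ}:
c=cos(2.5099/2)=0.310621, s=sin(2.5099/2)=0.950534; N=√[120·1·720·1]=293.938769
Admissible k: 1..1 (factorial args all ≥0)
  k=1: (−1)^0·293.9388/(120)·0.3106^5·0.9505^1 = +0.006733
d^3_{2,3}(2.5099) = +0.006733
D = (+0.093843-0.995587i)·(+0.006733)·(-0.961651+0.274276i) = +0.001231+0.006619i

Re=0.0012 Im=0.0066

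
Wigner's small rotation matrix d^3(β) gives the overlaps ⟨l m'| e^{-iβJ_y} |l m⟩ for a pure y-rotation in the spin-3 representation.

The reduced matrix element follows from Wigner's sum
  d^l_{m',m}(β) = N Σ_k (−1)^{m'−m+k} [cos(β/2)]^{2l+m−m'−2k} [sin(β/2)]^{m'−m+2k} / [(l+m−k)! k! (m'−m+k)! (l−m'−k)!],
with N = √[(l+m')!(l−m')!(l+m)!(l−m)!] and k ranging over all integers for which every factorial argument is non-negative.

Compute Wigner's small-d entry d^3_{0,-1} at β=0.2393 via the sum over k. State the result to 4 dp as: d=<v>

d=-0.3817

d^3_{0,-1}(β=0.2393) via Wigner's sum:
With c≡cos(β/2)=0.992850 and s≡sin(β/2)=0.119365, N=[6·6·2·24]^{1/2}=41.569219
k∈{0,1,2} keeps every argument non-negative
  k=0: (−1)^1·41.5692/(12)·0.9929^5·0.1194^1 = -0.398920
  k=1: (−1)^2·41.5692/(4)·0.9929^3·0.1194^3 = +0.017298
  k=2: (−1)^3·41.5692/(12)·0.9929^1·0.1194^5 = -0.000083
d^3_{0,-1}(0.2393) = -0.398920 +0.017298 -0.000083 = -0.381706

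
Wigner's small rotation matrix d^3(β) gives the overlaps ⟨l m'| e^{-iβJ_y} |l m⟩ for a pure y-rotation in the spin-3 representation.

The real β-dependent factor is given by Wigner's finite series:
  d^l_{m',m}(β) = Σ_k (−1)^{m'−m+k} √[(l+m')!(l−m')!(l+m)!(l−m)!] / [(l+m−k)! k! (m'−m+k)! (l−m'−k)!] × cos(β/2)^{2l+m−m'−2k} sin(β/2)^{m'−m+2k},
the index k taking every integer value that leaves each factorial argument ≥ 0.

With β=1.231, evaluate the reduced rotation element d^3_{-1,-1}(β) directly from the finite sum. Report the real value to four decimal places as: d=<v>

d=-0.4444

d^3_{-1,-1}(β=1.231) via Wigner's sum:
c=cos(1.231/2)=0.816485, s=sin(1.231/2)=0.577367; N=√[2·24·2·24]=48.000000
k∈{0,1,2} keeps every argument non-negative
  k=0: (−1)^0·48.0000/(48)·0.8165^6·0.5774^0 = +0.296271
  k=1: (−1)^1·48.0000/(6)·0.8165^4·0.5774^2 = -1.185185
  k=2: (−1)^2·48.0000/(8)·0.8165^2·0.5774^4 = +0.444483
d^3_{-1,-1}(1.231) = +0.296271 -1.185185 +0.444483 = -0.444432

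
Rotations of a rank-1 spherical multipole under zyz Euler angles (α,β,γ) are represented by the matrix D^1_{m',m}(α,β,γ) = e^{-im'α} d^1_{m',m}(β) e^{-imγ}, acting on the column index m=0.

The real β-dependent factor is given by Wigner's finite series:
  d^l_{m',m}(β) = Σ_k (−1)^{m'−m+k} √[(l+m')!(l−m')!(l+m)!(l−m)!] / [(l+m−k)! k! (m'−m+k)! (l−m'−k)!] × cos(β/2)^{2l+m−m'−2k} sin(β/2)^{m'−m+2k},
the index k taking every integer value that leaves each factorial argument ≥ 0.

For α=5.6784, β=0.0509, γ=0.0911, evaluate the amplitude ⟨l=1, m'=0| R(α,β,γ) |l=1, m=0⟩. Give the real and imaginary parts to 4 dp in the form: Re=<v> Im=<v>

Re=0.9987 Im=0.0000

First d^1_{0,0}(β=0.0509), then the phase factors e^{-i(0)α} and e^{-i(0)γ}:
With c≡cos(β/2)=0.999676 and s≡sin(β/2)=0.025447, N=[1·1·1·1]^{1/2}=1.000000
Admissible k: 0..1 (factorial args all ≥0)
  k=0: (−1)^0·1.0000/(1)·0.9997^2·0.0254^0 = +0.999352
  k=1: (−1)^1·1.0000/(1)·0.9997^0·0.0254^2 = -0.000648
d^1_{0,0}(0.0509) = +0.999352 -0.000648 = +0.998705
Phases: e^{-i·(0)·5.6784}=+1.000000+0.000000i, e^{-i·(0)·0.0911}=+1.000000+0.000000i ⇒ D=+0.998705+0.000000i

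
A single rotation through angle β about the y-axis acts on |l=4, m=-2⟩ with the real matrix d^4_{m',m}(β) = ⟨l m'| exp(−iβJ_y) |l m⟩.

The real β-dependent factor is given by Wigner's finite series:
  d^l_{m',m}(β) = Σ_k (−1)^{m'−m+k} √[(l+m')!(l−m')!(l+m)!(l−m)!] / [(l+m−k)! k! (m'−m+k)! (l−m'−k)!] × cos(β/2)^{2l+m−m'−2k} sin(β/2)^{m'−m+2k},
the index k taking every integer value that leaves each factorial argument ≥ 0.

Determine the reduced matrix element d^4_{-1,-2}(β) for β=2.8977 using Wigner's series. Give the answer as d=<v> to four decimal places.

d=-0.0240

d^4_{-1,-2}(β=2.8977) via Wigner's sum:
With c≡cos(β/2)=0.121644 and s≡sin(β/2)=0.992574, N=[6·120·2·720]^{1/2}=1018.233765
Admissible k: 0..2 (factorial args all ≥0)
  k=0: (−1)^1·1018.2338/(240)·0.1216^7·0.9926^1 = -0.000002
  k=1: (−1)^2·1018.2338/(48)·0.1216^5·0.9926^3 = +0.000553
  k=2: (−1)^3·1018.2338/(72)·0.1216^3·0.9926^5 = -0.024525
d^4_{-1,-2}(2.8977) = -0.000002 +0.000553 -0.024525 = -0.023974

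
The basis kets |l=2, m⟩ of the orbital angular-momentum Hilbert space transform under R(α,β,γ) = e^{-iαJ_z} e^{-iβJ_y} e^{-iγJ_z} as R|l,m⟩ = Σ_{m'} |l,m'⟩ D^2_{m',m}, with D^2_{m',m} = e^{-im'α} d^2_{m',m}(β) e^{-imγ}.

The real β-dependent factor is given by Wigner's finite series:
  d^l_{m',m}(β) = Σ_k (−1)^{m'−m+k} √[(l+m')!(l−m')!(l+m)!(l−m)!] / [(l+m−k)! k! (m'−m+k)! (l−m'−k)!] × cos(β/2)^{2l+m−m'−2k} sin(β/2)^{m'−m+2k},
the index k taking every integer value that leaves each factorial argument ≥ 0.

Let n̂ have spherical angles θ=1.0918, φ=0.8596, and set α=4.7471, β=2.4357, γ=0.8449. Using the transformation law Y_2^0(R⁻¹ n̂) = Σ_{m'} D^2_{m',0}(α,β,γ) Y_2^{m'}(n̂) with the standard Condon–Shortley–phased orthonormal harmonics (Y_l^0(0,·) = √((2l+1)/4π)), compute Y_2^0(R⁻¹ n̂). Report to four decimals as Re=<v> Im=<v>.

Need the full column D^2_{m',0} for m'=−2..2 at α=4.7471, β=2.4357, γ=0.8449.
cos(β/2)=0.345664, sin(β/2)=0.938358
d^2_{-2,0}: single k=2 term ⇒ +0.257704;  D = -0.257083-0.017876i
d^2_{-1,0}: k∈[1..2] ⇒ +0.094931 -0.699578 = -0.604647;  D = -0.020984+0.604283i
d^2_{0,0}: k∈[0..2] ⇒ +0.014276 -0.420829 +0.775309 = +0.368756;  D = +0.368756+0.000000i
d^2_{1,0}: k∈[0..1] ⇒ -0.094931 +0.699578 = +0.604647;  D = +0.020984+0.604283i
d^2_{2,0}: single k=0 term ⇒ +0.257704;  D = -0.257083+0.017876i
Y_2^{m'}(θ=1.0918,φ=0.8596) and Σ D·Y over m':
  (-0.2571-0.0179i)·(-0.0450-0.3009i)  (-0.0210+0.6043i)·(+0.2063-0.2394i)  (+0.3688+0.0000i)·(-0.1144+0.0000i)  (+0.0210+0.6043i)·(-0.2063-0.2394i)  (-0.2571+0.0179i)·(-0.0450+0.3009i)
Y_2^0(R⁻¹ n̂) = +0.250841+0.000000i

Re=0.2508 Im=0.0000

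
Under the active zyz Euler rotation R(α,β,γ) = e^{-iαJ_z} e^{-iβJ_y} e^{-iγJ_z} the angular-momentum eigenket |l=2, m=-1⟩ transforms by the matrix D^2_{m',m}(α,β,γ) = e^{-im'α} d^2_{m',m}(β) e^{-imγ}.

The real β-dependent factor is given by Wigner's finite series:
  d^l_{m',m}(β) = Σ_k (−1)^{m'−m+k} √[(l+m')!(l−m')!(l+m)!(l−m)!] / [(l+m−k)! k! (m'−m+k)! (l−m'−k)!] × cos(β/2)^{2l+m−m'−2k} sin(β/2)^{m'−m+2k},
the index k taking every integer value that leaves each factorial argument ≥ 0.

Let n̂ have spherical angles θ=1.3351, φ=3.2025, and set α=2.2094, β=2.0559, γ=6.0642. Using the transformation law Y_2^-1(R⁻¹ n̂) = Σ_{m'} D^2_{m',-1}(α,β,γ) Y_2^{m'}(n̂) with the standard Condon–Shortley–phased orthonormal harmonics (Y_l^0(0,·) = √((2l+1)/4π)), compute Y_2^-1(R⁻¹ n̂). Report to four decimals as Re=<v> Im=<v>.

Re=-0.1729 Im=-0.1941

Need the full column D^2_{m',-1} for m'=−2..2 at α=2.2094, β=2.0559, γ=6.0642.
cos(β/2)=0.516575, sin(β/2)=0.856242
d^2_{-2,-1}: single k=1 term ⇒ +0.236063;  D = -0.115770-0.205725i
d^2_{-1,-1}: k∈[0..1] ⇒ +0.071209 -0.586923 = -0.515714;  D = +0.210108-0.470973i
d^2_{0,-1}: k∈[0..1] ⇒ -0.289116 +0.794325 = +0.505209;  D = +0.493144-0.109751i
d^2_{1,-1}: k∈[0..1] ⇒ +0.586923 -0.537509 = +0.049414;  D = -0.037370-0.032330i
d^2_{2,-1}: single k=0 term ⇒ -0.648564;  D = +0.048340-0.646760i
Y_2^{m'}(θ=1.3351,φ=3.2025) and Σ D·Y over m':
  (-0.1158-0.2057i)·(+0.3625-0.0444i)  (+0.2101-0.4710i)·(-0.1751+0.0107i)  (+0.4931-0.1098i)·(-0.2638+0.0000i)  (-0.0374-0.0323i)·(+0.1751+0.0107i)  (+0.0483-0.6468i)·(+0.3625+0.0444i)
Y_2^-1(R⁻¹ n̂) = -0.172918-0.194147i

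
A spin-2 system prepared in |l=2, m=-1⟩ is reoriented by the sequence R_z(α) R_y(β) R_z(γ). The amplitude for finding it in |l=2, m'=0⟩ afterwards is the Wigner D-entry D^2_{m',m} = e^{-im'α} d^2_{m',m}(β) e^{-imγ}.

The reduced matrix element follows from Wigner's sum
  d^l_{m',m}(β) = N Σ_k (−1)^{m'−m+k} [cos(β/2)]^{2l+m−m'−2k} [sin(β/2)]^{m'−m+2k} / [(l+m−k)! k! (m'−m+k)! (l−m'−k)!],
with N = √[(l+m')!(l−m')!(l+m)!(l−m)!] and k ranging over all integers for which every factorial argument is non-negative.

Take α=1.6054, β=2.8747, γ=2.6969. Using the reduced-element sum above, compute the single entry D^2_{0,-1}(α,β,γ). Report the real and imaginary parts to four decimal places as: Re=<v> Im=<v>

Re=-0.2813 Im=0.1340

First d^2_{0,-1}(β=2.8747), then the phase factors e^{-i(0)α} and e^{-i(-1)γ}:
c=cos(2.8747/2)=0.133051, s=sin(2.8747/2)=0.991109; N=√[2·2·1·6]=4.898979
The bounds max(0,m−m')=0 and min(l+m,l−m')=1 give 2 terms
  k=0: (−1)^1·4.8990/(2)·0.1331^3·0.9911^1 = -0.005718
  k=1: (−1)^2·4.8990/(2)·0.1331^1·0.9911^3 = +0.317291
d^2_{0,-1}(2.8747) = -0.005718 +0.317291 = +0.311572
D = (+1.000000+0.000000i)·(+0.311572)·(-0.902743+0.430180i) = -0.281270+0.134032i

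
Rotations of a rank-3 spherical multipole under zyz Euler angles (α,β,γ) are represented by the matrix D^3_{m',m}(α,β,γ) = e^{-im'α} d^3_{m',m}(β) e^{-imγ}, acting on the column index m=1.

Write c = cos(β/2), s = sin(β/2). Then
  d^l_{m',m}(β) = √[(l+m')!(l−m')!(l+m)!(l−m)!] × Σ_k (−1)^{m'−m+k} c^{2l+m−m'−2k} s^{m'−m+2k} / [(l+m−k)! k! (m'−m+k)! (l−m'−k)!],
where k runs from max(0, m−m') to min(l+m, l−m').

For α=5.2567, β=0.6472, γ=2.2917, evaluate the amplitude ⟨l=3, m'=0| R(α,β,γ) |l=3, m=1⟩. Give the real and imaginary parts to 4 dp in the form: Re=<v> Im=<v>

Re=-0.3761 Im=-0.4280

Split into d^3_{0,1}(β=0.6472) × two z-phases.
With c≡cos(β/2)=0.948097 and s≡sin(β/2)=0.317982, N=[6·6·24·2]^{1/2}=41.569219
Admissible k: 1..3 (factorial args all ≥0)
  k=1: (−1)^0·41.5692/(12)·0.9481^5·0.3180^1 = +0.843833
  k=2: (−1)^1·41.5692/(4)·0.9481^3·0.3180^3 = -0.284758
  k=3: (−1)^2·41.5692/(12)·0.9481^1·0.3180^5 = +0.010677
d^3_{0,1}(0.6472) = +0.843833 -0.284758 +0.010677 = +0.569751
D = (+1.000000+0.000000i)·(+0.569751)·(-0.660064-0.751210i) = -0.376072-0.428003i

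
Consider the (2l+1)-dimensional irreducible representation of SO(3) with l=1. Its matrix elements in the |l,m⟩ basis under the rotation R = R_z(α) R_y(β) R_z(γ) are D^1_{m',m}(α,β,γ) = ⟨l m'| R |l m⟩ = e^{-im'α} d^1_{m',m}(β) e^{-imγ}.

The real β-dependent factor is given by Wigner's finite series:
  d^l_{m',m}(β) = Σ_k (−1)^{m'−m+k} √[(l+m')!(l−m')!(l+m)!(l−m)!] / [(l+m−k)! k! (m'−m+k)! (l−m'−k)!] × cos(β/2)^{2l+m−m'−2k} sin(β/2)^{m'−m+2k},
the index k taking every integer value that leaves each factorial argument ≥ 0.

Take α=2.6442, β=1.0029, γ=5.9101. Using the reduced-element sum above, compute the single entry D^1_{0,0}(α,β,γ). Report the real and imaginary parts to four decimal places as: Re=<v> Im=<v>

D^1_{0,0}(2.6442,1.0029,5.9101) = e^{-i·0·2.6442}·d^1_{0,0}(1.0029)·e^{-i·0·5.9101}. Compute d first:
c=cos(1.0029/2)=0.876886, s=sin(1.0029/2)=0.480698; N=√[1·1·1·1]=1.000000
Admissible k: 0..1 (factorial args all ≥0)
  k=0: (−1)^0·1.0000/(1)·0.8769^2·0.4807^0 = +0.768930
  k=1: (−1)^1·1.0000/(1)·0.8769^0·0.4807^2 = -0.231070
d^1_{0,0}(1.0029) = +0.768930 -0.231070 = +0.537860
D = (+1.000000+0.000000i)·(+0.537860)·(+1.000000+0.000000i) = +0.537860+0.000000i

Re=0.5379 Im=0.0000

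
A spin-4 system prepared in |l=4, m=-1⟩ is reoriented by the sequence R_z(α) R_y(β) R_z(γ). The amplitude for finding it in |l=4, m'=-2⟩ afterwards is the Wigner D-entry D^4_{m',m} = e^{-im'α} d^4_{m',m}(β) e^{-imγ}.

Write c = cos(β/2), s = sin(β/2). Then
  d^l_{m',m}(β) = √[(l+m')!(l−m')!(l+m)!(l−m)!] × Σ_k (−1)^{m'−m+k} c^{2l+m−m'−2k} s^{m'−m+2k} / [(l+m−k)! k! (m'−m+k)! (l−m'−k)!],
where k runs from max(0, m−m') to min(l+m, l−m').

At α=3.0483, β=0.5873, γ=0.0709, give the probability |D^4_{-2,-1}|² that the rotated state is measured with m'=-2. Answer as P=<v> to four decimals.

P=0.2662

Split into d^4_{-2,-1}(β=0.5873) × two z-phases.
c=cos(0.5873/2)=0.957194, s=sin(0.5873/2)=0.289448; N=√[2·720·6·120]=1018.233765
Admissible k: 1..3 (factorial args all ≥0)
  k=1: (−1)^0·1018.2338/(240)·0.9572^7·0.2894^1 = +0.904078
  k=2: (−1)^1·1018.2338/(48)·0.9572^5·0.2894^3 = -0.413349
  k=3: (−1)^2·1018.2338/(72)·0.9572^3·0.2894^5 = +0.025198
d^4_{-2,-1}(0.5873) = +0.904078 -0.413349 +0.025198 = +0.515927
|D^4_{-2,-1}|² = |d^4_{-2,-1}(β)|² = (+0.515927)² = 0.266180 (the z-rotation phases have unit modulus)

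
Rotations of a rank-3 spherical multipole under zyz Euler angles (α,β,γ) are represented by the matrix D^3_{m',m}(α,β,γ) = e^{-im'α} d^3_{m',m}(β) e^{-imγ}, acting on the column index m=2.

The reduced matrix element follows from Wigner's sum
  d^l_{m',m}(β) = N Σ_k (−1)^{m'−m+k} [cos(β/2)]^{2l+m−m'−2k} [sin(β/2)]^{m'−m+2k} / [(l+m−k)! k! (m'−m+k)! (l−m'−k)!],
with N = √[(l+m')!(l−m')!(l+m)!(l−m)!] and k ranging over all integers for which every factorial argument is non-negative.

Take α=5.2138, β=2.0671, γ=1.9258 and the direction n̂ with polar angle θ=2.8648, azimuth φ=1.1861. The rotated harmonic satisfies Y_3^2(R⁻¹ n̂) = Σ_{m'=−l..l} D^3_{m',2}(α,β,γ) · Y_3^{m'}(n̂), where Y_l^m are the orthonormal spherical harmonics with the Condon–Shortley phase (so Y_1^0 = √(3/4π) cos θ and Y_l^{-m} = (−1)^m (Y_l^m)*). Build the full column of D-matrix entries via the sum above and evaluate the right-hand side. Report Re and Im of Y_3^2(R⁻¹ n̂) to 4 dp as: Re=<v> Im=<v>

Re=-0.2739 Im=0.0733

Need the full column D^3_{m',2} for m'=−3..3 at α=5.2138, β=2.0671, γ=1.9258.
cos(β/2)=0.511772, sin(β/2)=0.859121
d^3_{-3,2}: single k=5 term ⇒ +0.586711;  D = +0.418514-0.411189i
d^3_{-2,2}: k∈[4..5] ⇒ +0.713413 -0.402093 = +0.311320;  D = +0.298069+0.089862i
d^3_{-1,2}: k∈[3..4] ⇒ +0.537556 -0.757441 = -0.219886;  D = -0.045535-0.215119i
d^3_{0,2}: k∈[2..3] ⇒ +0.277317 -0.781505 = -0.504188;  D = +0.382355-0.328650i
d^3_{1,2}: k∈[1..2] ⇒ +0.095376 -0.537556 = -0.442180;  D = +0.413932+0.155511i
d^3_{2,2}: k∈[0..1] ⇒ +0.017966 -0.253154 = -0.235188;  D = +0.033292+0.232820i
d^3_{3,2}: single k=0 term ⇒ -0.073878;  D = -0.059105+0.044323i
Y_3^{m'}(θ=2.8648,φ=1.1861) and Σ D·Y over m':
  (+0.4185-0.4112i)·(-0.0078+0.0034i)  (+0.2981+0.0899i)·(+0.0527+0.0511i)  (-0.0455-0.2151i)·(+0.1202-0.2969i)  (+0.3824-0.3286i)·(-0.5839+0.0000i)  (+0.4139+0.1555i)·(-0.1202-0.2969i)  (+0.0333+0.2328i)·(+0.0527-0.0511i)  (-0.0591+0.0443i)·(+0.0078+0.0034i)
Y_3^2(R⁻¹ n̂) = -0.273861+0.073309i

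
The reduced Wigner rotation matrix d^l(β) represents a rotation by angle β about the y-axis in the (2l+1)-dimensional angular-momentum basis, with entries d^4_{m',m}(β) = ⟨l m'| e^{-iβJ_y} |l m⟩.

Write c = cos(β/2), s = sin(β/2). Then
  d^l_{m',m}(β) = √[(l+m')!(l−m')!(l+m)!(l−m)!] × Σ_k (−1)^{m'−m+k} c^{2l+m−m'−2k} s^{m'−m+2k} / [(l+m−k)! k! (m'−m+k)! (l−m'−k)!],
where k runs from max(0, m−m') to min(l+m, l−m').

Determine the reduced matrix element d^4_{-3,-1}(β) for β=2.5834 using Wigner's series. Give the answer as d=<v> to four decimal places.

d^4_{-3,-1}(β=2.5834) via Wigner's sum:
With c≡cos(β/2)=0.275487 and s≡sin(β/2)=0.961305, N=[1·5040·6·120]^{1/2}=1904.940944
k∈{2,3} keeps every argument non-negative
  k=2: (−1)^0·1904.9409/(240)·0.2755^6·0.9613^2 = +0.003206
  k=3: (−1)^1·1904.9409/(144)·0.2755^4·0.9613^4 = -0.065068
d^4_{-3,-1}(2.5834) = +0.003206 -0.065068 = -0.061862

d=-0.0619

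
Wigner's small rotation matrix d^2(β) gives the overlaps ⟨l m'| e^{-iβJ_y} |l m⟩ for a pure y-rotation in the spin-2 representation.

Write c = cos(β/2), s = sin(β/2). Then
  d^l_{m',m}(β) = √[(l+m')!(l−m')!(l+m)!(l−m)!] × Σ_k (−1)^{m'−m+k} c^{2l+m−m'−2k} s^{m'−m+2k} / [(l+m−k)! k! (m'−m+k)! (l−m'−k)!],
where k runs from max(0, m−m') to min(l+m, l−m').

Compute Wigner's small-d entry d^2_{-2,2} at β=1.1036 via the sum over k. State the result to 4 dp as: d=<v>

d=0.0755

d^2_{-2,2}(β=1.1036) via Wigner's sum:
c=cos(1.1036/2)=0.851582, s=sin(1.1036/2)=0.524221; N=√[1·24·24·1]=24.000000
k∈{4} keeps every argument non-negative
  k=4: (−1)^0·24.0000/(24)·0.8516^0·0.5242^4 = +0.075519
d^2_{-2,2}(1.1036) = +0.075519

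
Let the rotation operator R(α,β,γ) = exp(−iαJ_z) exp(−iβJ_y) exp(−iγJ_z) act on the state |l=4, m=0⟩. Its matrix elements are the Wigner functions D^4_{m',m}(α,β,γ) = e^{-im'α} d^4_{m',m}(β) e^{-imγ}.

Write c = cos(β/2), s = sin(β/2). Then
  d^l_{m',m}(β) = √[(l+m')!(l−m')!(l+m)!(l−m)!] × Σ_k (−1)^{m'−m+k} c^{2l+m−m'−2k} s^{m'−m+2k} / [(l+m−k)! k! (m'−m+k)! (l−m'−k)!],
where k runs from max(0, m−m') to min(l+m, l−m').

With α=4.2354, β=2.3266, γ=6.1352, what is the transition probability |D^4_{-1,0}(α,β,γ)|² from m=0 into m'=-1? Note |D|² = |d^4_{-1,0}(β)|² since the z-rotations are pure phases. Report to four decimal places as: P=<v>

P=0.0067

Split into d^4_{-1,0}(β=2.3266) × two z-phases.
c=cos(2.3266/2)=0.396312, s=sin(2.3266/2)=0.918116; N=√[6·120·24·24]=643.987578
Admissible k: 1..4 (factorial args all ≥0)
  k=1: (−1)^0·643.9876/(144)·0.3963^7·0.9181^1 = +0.006305
  k=2: (−1)^1·643.9876/(24)·0.3963^5·0.9181^3 = -0.203023
  k=3: (−1)^2·643.9876/(24)·0.3963^3·0.9181^5 = +1.089595
  k=4: (−1)^3·643.9876/(144)·0.3963^1·0.9181^7 = -0.974619
d^4_{-1,0}(2.3266) = +0.006305 -0.203023 +1.089595 -0.974619 = -0.081741
|D^4_{-1,0}|² = |d^4_{-1,0}(β)|² = (-0.081741)² = 0.006682 (the z-rotation phases have unit modulus)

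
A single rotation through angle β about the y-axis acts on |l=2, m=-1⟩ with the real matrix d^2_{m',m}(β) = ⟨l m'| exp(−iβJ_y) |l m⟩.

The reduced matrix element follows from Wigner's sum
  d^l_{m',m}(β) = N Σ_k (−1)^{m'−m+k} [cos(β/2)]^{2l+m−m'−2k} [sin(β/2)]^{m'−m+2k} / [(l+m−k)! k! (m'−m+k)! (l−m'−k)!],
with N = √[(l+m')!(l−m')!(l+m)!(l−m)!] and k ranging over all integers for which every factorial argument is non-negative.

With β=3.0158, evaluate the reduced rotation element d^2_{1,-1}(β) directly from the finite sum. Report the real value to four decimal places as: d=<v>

d=-0.9803

d^2_{1,-1}(β=3.0158) via Wigner's sum:
c=cos(3.0158/2)=0.062855, s=sin(3.0158/2)=0.998023; N=√[6·1·1·6]=6.000000
Admissible k: 0..1 (factorial args all ≥0)
  k=0: (−1)^2·6.0000/(2)·0.0629^2·0.9980^2 = +0.011805
  k=1: (−1)^3·6.0000/(6)·0.0629^0·0.9980^4 = -0.992114
d^2_{1,-1}(3.0158) = +0.011805 -0.992114 = -0.980309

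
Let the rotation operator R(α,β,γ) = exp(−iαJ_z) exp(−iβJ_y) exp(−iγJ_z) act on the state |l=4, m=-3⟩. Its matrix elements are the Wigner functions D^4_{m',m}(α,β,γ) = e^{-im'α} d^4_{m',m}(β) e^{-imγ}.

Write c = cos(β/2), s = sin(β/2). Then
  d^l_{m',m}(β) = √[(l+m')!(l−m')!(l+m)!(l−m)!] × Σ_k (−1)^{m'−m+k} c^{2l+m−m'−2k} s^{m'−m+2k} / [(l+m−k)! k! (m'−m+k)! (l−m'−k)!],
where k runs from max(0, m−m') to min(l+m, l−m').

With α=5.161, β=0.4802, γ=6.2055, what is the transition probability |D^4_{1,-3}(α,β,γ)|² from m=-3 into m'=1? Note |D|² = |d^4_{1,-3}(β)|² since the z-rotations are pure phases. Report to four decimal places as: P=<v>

First d^4_{1,-3}(β=0.4802), then the phase factors e^{-i(1)α} and e^{-i(-3)γ}:
c=cos(0.4802/2)=0.971314, s=sin(0.4802/2)=0.237800; N=√[120·6·1·5040]=1904.940944
k∈{0,1} keeps every argument non-negative
  k=0: (−1)^4·1904.9409/(144)·0.9713^4·0.2378^4 = +0.037653
  k=1: (−1)^5·1904.9409/(240)·0.9713^2·0.2378^6 = -0.001354
d^4_{1,-3}(0.4802) = +0.037653 -0.001354 = +0.036299
|D^4_{1,-3}|² = |d^4_{1,-3}(β)|² = (+0.036299)² = 0.001318 (the z-rotation phases have unit modulus)

P=0.0013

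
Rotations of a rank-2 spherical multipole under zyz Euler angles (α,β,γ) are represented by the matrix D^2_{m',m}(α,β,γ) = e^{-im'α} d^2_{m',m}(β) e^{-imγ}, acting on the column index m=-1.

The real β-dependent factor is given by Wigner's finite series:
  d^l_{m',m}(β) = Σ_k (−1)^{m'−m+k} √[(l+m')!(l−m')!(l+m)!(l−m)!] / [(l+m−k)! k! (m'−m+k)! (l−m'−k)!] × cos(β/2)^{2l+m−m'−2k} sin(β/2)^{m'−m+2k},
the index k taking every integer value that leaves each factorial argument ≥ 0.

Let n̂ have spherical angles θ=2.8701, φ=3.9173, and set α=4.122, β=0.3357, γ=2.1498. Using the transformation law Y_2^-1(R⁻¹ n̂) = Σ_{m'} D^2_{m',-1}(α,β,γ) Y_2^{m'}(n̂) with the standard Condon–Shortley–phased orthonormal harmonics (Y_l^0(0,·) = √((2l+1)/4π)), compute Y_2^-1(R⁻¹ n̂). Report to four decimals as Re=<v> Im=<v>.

Need the full column D^2_{m',-1} for m'=−2..2 at α=4.122, β=0.3357, γ=2.1498.
cos(β/2)=0.985946, sin(β/2)=0.167063
d^2_{-2,-1}: single k=1 term ⇒ +0.320236;  D = -0.181287-0.263981i
d^2_{-1,-1}: k∈[0..1] ⇒ +0.944959 -0.081393 = +0.863566;  D = +0.863510-0.009832i
d^2_{0,-1}: k∈[0..1] ⇒ -0.392207 +0.011261 = -0.380946;  D = +0.208450-0.318855i
d^2_{1,-1}: k∈[0..1] ⇒ +0.081393 -0.000779 = +0.080614;  D = -0.031497-0.074206i
d^2_{2,-1}: single k=0 term ⇒ -0.009194;  D = -0.009031-0.001727i
Y_2^{m'}(θ=2.8701,φ=3.9173) and Σ D·Y over m':
  (-0.1813-0.2640i)·(+0.0005-0.0278i)  (+0.8635-0.0098i)·(+0.1425-0.1398i)  (+0.2085-0.3189i)·(+0.5627+0.0000i)  (-0.0315-0.0742i)·(-0.1425-0.1398i)  (-0.0090-0.0017i)·(+0.0005+0.0278i)
Y_2^-1(R⁻¹ n̂) = +0.225701-0.281896i

Re=0.2257 Im=-0.2819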